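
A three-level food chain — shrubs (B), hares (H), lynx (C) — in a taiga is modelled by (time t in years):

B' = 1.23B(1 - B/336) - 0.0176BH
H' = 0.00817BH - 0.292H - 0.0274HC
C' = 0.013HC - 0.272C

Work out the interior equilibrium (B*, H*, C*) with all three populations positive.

From dC/dt = 0: 0.013H* = 0.272, so H* = 20.9.
From dB/dt = 0: 1.23(1 - B*/336) = 0.0176·20.9, giving B* = 336·(1 - 0.299) = 235.
From dH/dt = 0: 0.00817·235 - 0.292 = 0.0274C*, so C* = 1.63/0.0274 = 59.5.

B* ≈ 235, H* ≈ 20.9, C* ≈ 59.5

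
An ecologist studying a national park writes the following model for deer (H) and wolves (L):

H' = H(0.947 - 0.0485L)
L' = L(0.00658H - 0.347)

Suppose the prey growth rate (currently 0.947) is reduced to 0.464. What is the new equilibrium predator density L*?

L* ≈ 9.57

At the interior fixed point, setting dH/dt = 0 with H > 0 fixes L* = (prey growth rate)/(HL coefficient) — independent of the other coefficients.
With the change, L* = 0.464/0.0485 = 9.57; it falls from 19.5.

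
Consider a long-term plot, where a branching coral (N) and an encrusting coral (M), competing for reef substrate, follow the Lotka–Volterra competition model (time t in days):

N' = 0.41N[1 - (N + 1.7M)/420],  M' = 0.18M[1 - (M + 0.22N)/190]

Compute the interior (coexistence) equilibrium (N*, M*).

N* ≈ 155, M* ≈ 156

Setting both brackets to zero gives the nullclines N + 1.7M = 420 and 0.22N + M = 190.
Substituting M = 190 - 0.22N into the first: N(1 - 1.7·0.22) = 420 - 1.7·190.
So N* = 97/0.626 = 155, and then M* = 190 - 0.22·155 = 156.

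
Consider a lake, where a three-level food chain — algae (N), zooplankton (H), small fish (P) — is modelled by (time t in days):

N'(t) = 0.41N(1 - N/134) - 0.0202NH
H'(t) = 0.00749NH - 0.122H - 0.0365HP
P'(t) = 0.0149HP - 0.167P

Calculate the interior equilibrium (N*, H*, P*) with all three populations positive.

N* ≈ 60, H* ≈ 11.2, P* ≈ 8.97

From dP/dt = 0: 0.0149H* = 0.167, so H* = 11.2.
From dN/dt = 0: 0.41(1 - N*/134) = 0.0202·11.2, giving N* = 134·(1 - 0.552) = 60.
From dH/dt = 0: 0.00749·60 - 0.122 = 0.0365P*, so P* = 0.327/0.0365 = 8.97.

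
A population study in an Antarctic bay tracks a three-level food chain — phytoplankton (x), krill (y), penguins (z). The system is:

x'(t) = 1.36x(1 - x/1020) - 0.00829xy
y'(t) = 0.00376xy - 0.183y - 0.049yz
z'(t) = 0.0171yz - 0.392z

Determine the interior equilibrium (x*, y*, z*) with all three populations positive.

From dz/dt = 0: 0.0171y* = 0.392, so y* = 22.9.
From dx/dt = 0: 1.36(1 - x*/1020) = 0.00829·22.9, giving x* = 1020·(1 - 0.14) = 877.
From dy/dt = 0: 0.00376·877 - 0.183 = 0.049z*, so z* = 3.12/0.049 = 63.6.

x* ≈ 877, y* ≈ 22.9, z* ≈ 63.6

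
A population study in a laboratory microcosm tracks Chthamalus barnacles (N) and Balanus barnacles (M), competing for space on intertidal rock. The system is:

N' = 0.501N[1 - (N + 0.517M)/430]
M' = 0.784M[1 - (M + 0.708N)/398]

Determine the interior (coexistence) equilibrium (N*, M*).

Setting both brackets to zero gives the nullclines N + 0.517M = 430 and 0.708N + M = 398.
Substituting M = 398 - 0.708N into the first: N(1 - 0.517·0.708) = 430 - 0.517·398.
So N* = 224/0.634 = 354, and then M* = 398 - 0.708·354 = 148.

N* ≈ 354, M* ≈ 148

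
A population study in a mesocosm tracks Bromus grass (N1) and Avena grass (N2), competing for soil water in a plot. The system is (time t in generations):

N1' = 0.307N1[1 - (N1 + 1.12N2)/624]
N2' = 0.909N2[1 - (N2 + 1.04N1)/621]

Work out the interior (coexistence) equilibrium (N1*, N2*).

N1* ≈ 434, N2* ≈ 170

Setting both brackets to zero gives the nullclines N1 + 1.12N2 = 624 and 1.04N1 + N2 = 621.
Substituting N2 = 621 - 1.04N1 into the first: N1(1 - 1.12·1.04) = 624 - 1.12·621.
So N1* = -71.5/-0.165 = 434, and then N2* = 621 - 1.04·434 = 170.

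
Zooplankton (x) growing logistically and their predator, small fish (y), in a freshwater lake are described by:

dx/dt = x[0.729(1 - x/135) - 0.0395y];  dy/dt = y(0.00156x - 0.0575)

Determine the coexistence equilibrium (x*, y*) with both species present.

From dy/dt = 0 with y > 0: 0.00156x* = 0.0575, so x* = 36.9.
Substitute into dx/dt = 0: 0.729(1 - 36.9/135) = 0.0395y*.
The bracket is 0.727, giving y* = 0.53/0.0395 = 13.4.

x* ≈ 36.9, y* ≈ 13.4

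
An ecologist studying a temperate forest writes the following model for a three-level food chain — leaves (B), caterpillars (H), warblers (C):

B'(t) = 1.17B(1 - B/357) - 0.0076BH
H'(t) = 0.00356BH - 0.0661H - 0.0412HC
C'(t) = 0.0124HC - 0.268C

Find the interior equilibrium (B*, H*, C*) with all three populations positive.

B* ≈ 307, H* ≈ 21.6, C* ≈ 24.9

From dC/dt = 0: 0.0124H* = 0.268, so H* = 21.6.
From dB/dt = 0: 1.17(1 - B*/357) = 0.0076·21.6, giving B* = 357·(1 - 0.14) = 307.
From dH/dt = 0: 0.00356·307 - 0.0661 = 0.0412C*, so C* = 1.03/0.0412 = 24.9.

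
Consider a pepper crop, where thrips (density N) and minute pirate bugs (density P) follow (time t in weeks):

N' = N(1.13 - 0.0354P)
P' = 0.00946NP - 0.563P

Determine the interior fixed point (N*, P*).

Set dP/dt = 0 with P > 0: 0.00946N - 0.563 = 0, so N* = 0.563/0.00946 = 59.5.
Set dN/dt = 0 with N > 0: 1.13 - 0.0354P = 0, so P* = 1.13/0.0354 = 31.9.

N* ≈ 59.5, P* ≈ 31.9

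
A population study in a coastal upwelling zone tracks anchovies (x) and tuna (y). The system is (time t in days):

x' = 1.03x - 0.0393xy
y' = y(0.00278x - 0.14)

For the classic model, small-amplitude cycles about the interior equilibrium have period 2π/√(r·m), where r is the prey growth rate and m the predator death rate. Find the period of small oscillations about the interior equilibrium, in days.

T ≈ 16.5 days

Here r = 1.03 and m = 0.14, so r·m = 0.144.
ω = √0.144 = 0.38 per day, hence T = 2π/ω ≈ 16.5 days.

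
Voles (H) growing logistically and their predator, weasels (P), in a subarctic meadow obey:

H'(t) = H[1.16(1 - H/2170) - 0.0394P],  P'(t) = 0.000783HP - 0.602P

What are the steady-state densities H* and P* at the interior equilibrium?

From dP/dt = 0 with P > 0: 0.000783H* = 0.602, so H* = 769.
Substitute into dH/dt = 0: 1.16(1 - 769/2170) = 0.0394P*.
The bracket is 0.646, giving P* = 0.749/0.0394 = 19.

H* ≈ 769, P* ≈ 19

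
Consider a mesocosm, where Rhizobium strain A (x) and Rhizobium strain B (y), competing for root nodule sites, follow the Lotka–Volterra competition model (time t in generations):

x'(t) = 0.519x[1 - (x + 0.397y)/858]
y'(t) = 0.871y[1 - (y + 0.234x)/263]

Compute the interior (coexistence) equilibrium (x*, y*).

Setting both brackets to zero gives the nullclines x + 0.397y = 858 and 0.234x + y = 263.
Substituting y = 263 - 0.234x into the first: x(1 - 0.397·0.234) = 858 - 0.397·263.
So x* = 754/0.907 = 831, and then y* = 263 - 0.234·831 = 68.6.

x* ≈ 831, y* ≈ 68.6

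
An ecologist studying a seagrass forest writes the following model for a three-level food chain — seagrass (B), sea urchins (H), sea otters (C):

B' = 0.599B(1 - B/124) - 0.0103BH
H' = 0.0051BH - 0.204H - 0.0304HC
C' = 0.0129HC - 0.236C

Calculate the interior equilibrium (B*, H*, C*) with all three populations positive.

From dC/dt = 0: 0.0129H* = 0.236, so H* = 18.3.
From dB/dt = 0: 0.599(1 - B*/124) = 0.0103·18.3, giving B* = 124·(1 - 0.315) = 85.
From dH/dt = 0: 0.0051·85 - 0.204 = 0.0304C*, so C* = 0.229/0.0304 = 7.55.

B* ≈ 85, H* ≈ 18.3, C* ≈ 7.55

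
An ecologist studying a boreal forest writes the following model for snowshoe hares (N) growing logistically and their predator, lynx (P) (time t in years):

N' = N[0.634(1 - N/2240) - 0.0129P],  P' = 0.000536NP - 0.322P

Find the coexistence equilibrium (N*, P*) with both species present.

N* ≈ 601, P* ≈ 36

From dP/dt = 0 with P > 0: 0.000536N* = 0.322, so N* = 601.
Substitute into dN/dt = 0: 0.634(1 - 601/2240) = 0.0129P*.
The bracket is 0.732, giving P* = 0.464/0.0129 = 36.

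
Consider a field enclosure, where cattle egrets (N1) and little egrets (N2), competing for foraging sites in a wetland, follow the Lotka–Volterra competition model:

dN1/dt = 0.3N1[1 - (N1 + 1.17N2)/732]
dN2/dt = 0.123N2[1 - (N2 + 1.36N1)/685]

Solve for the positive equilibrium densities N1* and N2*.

N1* ≈ 117, N2* ≈ 525

Setting both brackets to zero gives the nullclines N1 + 1.17N2 = 732 and 1.36N1 + N2 = 685.
Substituting N2 = 685 - 1.36N1 into the first: N1(1 - 1.17·1.36) = 732 - 1.17·685.
So N1* = -69.4/-0.591 = 117, and then N2* = 685 - 1.36·117 = 525.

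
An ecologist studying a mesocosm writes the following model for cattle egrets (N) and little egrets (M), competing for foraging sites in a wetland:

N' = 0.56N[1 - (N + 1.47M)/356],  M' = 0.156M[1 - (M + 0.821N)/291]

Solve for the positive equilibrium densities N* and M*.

Setting both brackets to zero gives the nullclines N + 1.47M = 356 and 0.821N + M = 291.
Substituting M = 291 - 0.821N into the first: N(1 - 1.47·0.821) = 356 - 1.47·291.
So N* = -71.8/-0.207 = 347, and then M* = 291 - 0.821·347 = 6.17.

N* ≈ 347, M* ≈ 6.17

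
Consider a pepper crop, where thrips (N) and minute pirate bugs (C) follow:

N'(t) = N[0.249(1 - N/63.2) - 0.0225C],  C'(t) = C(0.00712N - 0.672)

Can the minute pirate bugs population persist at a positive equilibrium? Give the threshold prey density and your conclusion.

Threshold N = 94.4; K < 94.4, so no, the predator goes extinct.

The predator equation gives dC/dt > 0 only when N > 0.672/0.00712 = 94.4.
Without the predator, N → K = 63.2. Since 63.2 < 94.4, the predator cannot invade.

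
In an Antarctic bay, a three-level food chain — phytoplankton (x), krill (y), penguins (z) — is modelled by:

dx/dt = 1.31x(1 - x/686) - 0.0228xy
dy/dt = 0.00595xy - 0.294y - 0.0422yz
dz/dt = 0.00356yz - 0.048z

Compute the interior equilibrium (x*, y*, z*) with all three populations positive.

From dz/dt = 0: 0.00356y* = 0.048, so y* = 13.5.
From dx/dt = 0: 1.31(1 - x*/686) = 0.0228·13.5, giving x* = 686·(1 - 0.235) = 525.
From dy/dt = 0: 0.00595·525 - 0.294 = 0.0422z*, so z* = 2.83/0.0422 = 67.1.

x* ≈ 525, y* ≈ 13.5, z* ≈ 67.1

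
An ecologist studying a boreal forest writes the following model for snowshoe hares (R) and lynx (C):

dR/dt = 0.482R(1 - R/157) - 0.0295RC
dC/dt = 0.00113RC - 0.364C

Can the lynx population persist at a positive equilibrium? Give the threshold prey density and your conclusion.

Threshold R = 322; K < 322, so no, the predator goes extinct.

The predator equation gives dC/dt > 0 only when R > 0.364/0.00113 = 322.
Without the predator, R → K = 157. Since 157 < 322, the predator cannot invade.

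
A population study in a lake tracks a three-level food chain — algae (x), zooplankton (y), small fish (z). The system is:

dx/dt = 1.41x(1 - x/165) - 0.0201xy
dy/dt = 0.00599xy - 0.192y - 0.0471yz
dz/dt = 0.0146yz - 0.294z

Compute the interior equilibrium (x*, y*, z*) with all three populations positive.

From dz/dt = 0: 0.0146y* = 0.294, so y* = 20.1.
From dx/dt = 0: 1.41(1 - x*/165) = 0.0201·20.1, giving x* = 165·(1 - 0.287) = 118.
From dy/dt = 0: 0.00599·118 - 0.192 = 0.0471z*, so z* = 0.513/0.0471 = 10.9.

x* ≈ 118, y* ≈ 20.1, z* ≈ 10.9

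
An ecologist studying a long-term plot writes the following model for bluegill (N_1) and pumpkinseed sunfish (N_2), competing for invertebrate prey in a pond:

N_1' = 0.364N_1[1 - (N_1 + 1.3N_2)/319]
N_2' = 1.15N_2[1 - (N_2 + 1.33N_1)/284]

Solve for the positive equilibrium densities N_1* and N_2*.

Setting both brackets to zero gives the nullclines N_1 + 1.3N_2 = 319 and 1.33N_1 + N_2 = 284.
Substituting N_2 = 284 - 1.33N_1 into the first: N_1(1 - 1.3·1.33) = 319 - 1.3·284.
So N_1* = -50.2/-0.729 = 68.9, and then N_2* = 284 - 1.33·68.9 = 192.

N_1* ≈ 68.9, N_2* ≈ 192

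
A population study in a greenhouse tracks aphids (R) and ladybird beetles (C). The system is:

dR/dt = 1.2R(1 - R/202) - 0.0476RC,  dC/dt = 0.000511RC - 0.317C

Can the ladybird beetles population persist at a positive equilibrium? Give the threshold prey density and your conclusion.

The predator equation gives dC/dt > 0 only when R > 0.317/0.000511 = 620.
Without the predator, R → K = 202. Since 202 < 620, the predator cannot invade.

Threshold R = 620; K < 620, so no, the predator goes extinct.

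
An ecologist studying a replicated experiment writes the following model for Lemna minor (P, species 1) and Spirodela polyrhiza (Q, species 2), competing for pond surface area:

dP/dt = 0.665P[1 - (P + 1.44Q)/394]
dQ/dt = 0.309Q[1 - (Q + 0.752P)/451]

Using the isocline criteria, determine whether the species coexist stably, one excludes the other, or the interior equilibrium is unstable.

Compare the nullcline intercepts: K1/α12 = 394/1.44 = 274 < K2 = 451; K2/α21 = 451/0.752 = 600 > K1 = 394.
Since the inequalities point opposite ways, species 2 can invade but species 1 cannot.

species 2 excludes species 1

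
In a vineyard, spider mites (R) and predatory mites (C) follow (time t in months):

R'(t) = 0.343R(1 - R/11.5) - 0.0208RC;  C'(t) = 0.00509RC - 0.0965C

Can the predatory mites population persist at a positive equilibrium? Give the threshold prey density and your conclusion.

Threshold R = 19; K < 19, so no, the predator goes extinct.

The predator equation gives dC/dt > 0 only when R > 0.0965/0.00509 = 19.
Without the predator, R → K = 11.5. Since 11.5 < 19, the predator cannot invade.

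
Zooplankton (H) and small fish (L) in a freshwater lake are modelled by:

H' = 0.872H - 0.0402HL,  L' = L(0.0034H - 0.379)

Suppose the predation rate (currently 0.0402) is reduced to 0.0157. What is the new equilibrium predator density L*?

At the interior fixed point, setting dH/dt = 0 with H > 0 fixes L* = (prey growth rate)/(HL coefficient) — independent of the other coefficients.
With the change, L* = 0.872/0.0157 = 55.5; it rises from 21.7.

L* ≈ 55.5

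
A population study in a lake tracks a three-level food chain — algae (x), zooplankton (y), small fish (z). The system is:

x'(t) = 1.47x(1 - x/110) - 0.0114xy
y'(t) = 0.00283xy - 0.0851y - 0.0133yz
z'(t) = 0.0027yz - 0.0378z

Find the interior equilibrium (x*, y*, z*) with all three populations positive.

x* ≈ 98.1, y* ≈ 14, z* ≈ 14.5

From dz/dt = 0: 0.0027y* = 0.0378, so y* = 14.
From dx/dt = 0: 1.47(1 - x*/110) = 0.0114·14, giving x* = 110·(1 - 0.109) = 98.1.
From dy/dt = 0: 0.00283·98.1 - 0.0851 = 0.0133z*, so z* = 0.192/0.0133 = 14.5.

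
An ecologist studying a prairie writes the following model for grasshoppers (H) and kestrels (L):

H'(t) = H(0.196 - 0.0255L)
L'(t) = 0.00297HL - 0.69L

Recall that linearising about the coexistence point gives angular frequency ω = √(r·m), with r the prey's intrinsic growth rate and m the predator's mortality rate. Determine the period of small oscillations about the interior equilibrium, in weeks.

T ≈ 17.1 weeks

Here r = 0.196 and m = 0.69, so r·m = 0.135.
ω = √0.135 = 0.368 per week, hence T = 2π/ω ≈ 17.1 weeks.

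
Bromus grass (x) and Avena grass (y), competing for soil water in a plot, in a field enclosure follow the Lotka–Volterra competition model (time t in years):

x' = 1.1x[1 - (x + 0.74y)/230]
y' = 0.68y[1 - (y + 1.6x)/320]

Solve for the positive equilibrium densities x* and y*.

Setting both brackets to zero gives the nullclines x + 0.74y = 230 and 1.6x + y = 320.
Substituting y = 320 - 1.6x into the first: x(1 - 0.74·1.6) = 230 - 0.74·320.
So x* = -6.8/-0.184 = 37, and then y* = 320 - 1.6·37 = 261.

x* ≈ 37, y* ≈ 261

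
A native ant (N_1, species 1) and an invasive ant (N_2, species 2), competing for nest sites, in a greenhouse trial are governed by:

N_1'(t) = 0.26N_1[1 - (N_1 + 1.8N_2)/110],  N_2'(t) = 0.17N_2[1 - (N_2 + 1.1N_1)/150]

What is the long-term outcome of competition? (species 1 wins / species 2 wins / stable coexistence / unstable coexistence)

species 2 excludes species 1

Compare the nullcline intercepts: K1/α12 = 110/1.8 = 61.1 < K2 = 150; K2/α21 = 150/1.1 = 136 > K1 = 110.
Since the inequalities point opposite ways, species 2 can invade but species 1 cannot.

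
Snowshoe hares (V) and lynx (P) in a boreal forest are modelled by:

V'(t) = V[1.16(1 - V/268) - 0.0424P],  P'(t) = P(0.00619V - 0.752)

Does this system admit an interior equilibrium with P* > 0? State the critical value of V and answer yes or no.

Threshold V = 121; K > 121, so yes, the predator persists.

The predator equation gives dP/dt > 0 only when V > 0.752/0.00619 = 121.
Without the predator, V → K = 268. Since 268 > 121, the predator can invade and persist.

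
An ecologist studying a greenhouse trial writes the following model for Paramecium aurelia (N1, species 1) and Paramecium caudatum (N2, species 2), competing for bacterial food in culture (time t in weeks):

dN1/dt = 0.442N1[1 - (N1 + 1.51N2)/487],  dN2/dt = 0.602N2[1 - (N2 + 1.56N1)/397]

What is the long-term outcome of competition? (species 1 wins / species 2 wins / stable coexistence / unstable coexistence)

unstable coexistence (outcome depends on initial conditions)

Compare the nullcline intercepts: K1/α12 = 487/1.51 = 323 < K2 = 397; K2/α21 = 397/1.56 = 254 < K1 = 487.
Since both are reversed, neither can invade when rare; the interior point is a saddle.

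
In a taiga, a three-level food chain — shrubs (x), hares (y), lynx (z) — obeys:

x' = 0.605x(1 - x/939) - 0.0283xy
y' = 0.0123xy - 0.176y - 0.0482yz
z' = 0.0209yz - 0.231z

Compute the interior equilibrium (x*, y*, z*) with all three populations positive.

x* ≈ 454, y* ≈ 11.1, z* ≈ 112

From dz/dt = 0: 0.0209y* = 0.231, so y* = 11.1.
From dx/dt = 0: 0.605(1 - x*/939) = 0.0283·11.1, giving x* = 939·(1 - 0.517) = 454.
From dy/dt = 0: 0.0123·454 - 0.176 = 0.0482z*, so z* = 5.4/0.0482 = 112.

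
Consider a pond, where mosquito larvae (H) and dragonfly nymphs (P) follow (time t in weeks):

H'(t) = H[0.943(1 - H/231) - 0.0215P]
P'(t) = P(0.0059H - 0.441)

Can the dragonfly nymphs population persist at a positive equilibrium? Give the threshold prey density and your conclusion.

Threshold H = 74.7; K > 74.7, so yes, the predator persists.

The predator equation gives dP/dt > 0 only when H > 0.441/0.0059 = 74.7.
Without the predator, H → K = 231. Since 231 > 74.7, the predator can invade and persist.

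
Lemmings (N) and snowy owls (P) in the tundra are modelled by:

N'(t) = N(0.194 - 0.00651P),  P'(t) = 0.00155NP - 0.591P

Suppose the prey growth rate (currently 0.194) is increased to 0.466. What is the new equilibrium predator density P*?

At the interior fixed point, setting dN/dt = 0 with N > 0 fixes P* = (prey growth rate)/(NP coefficient) — independent of the other coefficients.
With the change, P* = 0.466/0.00651 = 71.6; it rises from 29.8.

P* ≈ 71.6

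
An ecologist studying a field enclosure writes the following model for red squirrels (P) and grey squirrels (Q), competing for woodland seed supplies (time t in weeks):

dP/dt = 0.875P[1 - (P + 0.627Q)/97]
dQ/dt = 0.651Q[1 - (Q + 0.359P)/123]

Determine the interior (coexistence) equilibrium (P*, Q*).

Setting both brackets to zero gives the nullclines P + 0.627Q = 97 and 0.359P + Q = 123.
Substituting Q = 123 - 0.359P into the first: P(1 - 0.627·0.359) = 97 - 0.627·123.
So P* = 19.9/0.775 = 25.7, and then Q* = 123 - 0.359·25.7 = 114.

P* ≈ 25.7, Q* ≈ 114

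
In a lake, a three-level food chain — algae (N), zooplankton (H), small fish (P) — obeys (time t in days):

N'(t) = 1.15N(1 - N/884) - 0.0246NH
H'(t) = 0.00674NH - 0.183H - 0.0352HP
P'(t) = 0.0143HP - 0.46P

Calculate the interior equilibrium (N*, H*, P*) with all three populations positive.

N* ≈ 276, H* ≈ 32.2, P* ≈ 47.6

From dP/dt = 0: 0.0143H* = 0.46, so H* = 32.2.
From dN/dt = 0: 1.15(1 - N*/884) = 0.0246·32.2, giving N* = 884·(1 - 0.688) = 276.
From dH/dt = 0: 0.00674·276 - 0.183 = 0.0352P*, so P* = 1.68/0.0352 = 47.6.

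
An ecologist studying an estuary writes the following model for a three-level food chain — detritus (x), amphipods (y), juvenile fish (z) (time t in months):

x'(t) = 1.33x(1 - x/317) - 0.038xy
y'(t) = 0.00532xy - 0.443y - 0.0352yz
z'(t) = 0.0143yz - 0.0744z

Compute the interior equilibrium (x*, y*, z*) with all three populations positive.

From dz/dt = 0: 0.0143y* = 0.0744, so y* = 5.2.
From dx/dt = 0: 1.33(1 - x*/317) = 0.038·5.2, giving x* = 317·(1 - 0.149) = 270.
From dy/dt = 0: 0.00532·270 - 0.443 = 0.0352z*, so z* = 0.993/0.0352 = 28.2.

x* ≈ 270, y* ≈ 5.2, z* ≈ 28.2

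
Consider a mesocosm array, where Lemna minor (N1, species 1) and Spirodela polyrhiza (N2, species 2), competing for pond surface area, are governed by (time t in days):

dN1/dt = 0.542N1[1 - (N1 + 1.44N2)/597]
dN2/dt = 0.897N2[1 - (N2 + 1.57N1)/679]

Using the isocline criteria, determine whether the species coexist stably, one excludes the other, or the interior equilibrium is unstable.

unstable coexistence (outcome depends on initial conditions)

Compare the nullcline intercepts: K1/α12 = 597/1.44 = 415 < K2 = 679; K2/α21 = 679/1.57 = 432 < K1 = 597.
Since both are reversed, neither can invade when rare; the interior point is a saddle.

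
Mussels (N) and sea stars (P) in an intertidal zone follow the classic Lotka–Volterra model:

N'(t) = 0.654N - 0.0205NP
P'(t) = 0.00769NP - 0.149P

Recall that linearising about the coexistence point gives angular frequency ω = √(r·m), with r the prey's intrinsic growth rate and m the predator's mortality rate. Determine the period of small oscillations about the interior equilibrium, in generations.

T ≈ 20.1 generations

Here r = 0.654 and m = 0.149, so r·m = 0.0974.
ω = √0.0974 = 0.312 per generation, hence T = 2π/ω ≈ 20.1 generations.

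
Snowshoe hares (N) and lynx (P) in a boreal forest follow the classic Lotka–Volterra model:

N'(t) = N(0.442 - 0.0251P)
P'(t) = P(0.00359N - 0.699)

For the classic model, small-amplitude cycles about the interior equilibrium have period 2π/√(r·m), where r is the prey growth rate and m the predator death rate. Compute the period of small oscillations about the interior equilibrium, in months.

T ≈ 11.3 months

Here r = 0.442 and m = 0.699, so r·m = 0.309.
ω = √0.309 = 0.556 per month, hence T = 2π/ω ≈ 11.3 months.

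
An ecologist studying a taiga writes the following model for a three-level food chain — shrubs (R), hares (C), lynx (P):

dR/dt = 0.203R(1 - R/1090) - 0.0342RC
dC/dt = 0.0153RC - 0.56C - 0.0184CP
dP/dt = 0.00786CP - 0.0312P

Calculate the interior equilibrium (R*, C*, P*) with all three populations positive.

From dP/dt = 0: 0.00786C* = 0.0312, so C* = 3.97.
From dR/dt = 0: 0.203(1 - R*/1090) = 0.0342·3.97, giving R* = 1090·(1 - 0.669) = 361.
From dC/dt = 0: 0.0153·361 - 0.56 = 0.0184P*, so P* = 4.96/0.0184 = 270.

R* ≈ 361, C* ≈ 3.97, P* ≈ 270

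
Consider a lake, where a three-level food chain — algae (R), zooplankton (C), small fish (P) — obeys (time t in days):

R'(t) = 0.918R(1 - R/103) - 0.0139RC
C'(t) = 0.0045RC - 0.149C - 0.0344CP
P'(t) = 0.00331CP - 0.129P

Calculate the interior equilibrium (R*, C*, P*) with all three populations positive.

From dP/dt = 0: 0.00331C* = 0.129, so C* = 39.
From dR/dt = 0: 0.918(1 - R*/103) = 0.0139·39, giving R* = 103·(1 - 0.59) = 42.2.
From dC/dt = 0: 0.0045·42.2 - 0.149 = 0.0344P*, so P* = 0.041/0.0344 = 1.19.

R* ≈ 42.2, C* ≈ 39, P* ≈ 1.19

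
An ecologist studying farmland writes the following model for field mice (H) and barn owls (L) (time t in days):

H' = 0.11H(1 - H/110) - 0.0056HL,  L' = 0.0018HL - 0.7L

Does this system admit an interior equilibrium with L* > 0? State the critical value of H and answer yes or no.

Threshold H = 389; K < 389, so no, the predator goes extinct.

The predator equation gives dL/dt > 0 only when H > 0.7/0.0018 = 389.
Without the predator, H → K = 110. Since 110 < 389, the predator cannot invade.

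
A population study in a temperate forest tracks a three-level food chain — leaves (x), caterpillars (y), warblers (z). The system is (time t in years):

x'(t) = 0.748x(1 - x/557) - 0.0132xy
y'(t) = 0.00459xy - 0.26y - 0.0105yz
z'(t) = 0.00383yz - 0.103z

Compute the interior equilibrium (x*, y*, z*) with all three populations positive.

x* ≈ 293, y* ≈ 26.9, z* ≈ 103

From dz/dt = 0: 0.00383y* = 0.103, so y* = 26.9.
From dx/dt = 0: 0.748(1 - x*/557) = 0.0132·26.9, giving x* = 557·(1 - 0.475) = 293.
From dy/dt = 0: 0.00459·293 - 0.26 = 0.0105z*, so z* = 1.08/0.0105 = 103.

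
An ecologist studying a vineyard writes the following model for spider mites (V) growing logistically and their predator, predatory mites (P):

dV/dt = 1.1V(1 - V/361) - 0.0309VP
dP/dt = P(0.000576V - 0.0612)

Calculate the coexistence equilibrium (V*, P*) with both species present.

From dP/dt = 0 with P > 0: 0.000576V* = 0.0612, so V* = 106.
Substitute into dV/dt = 0: 1.1(1 - 106/361) = 0.0309P*.
The bracket is 0.706, giving P* = 0.776/0.0309 = 25.1.

V* ≈ 106, P* ≈ 25.1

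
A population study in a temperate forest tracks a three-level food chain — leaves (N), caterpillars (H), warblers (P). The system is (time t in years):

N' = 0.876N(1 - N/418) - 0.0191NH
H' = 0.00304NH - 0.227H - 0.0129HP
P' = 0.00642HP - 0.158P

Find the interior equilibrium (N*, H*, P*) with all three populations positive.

From dP/dt = 0: 0.00642H* = 0.158, so H* = 24.6.
From dN/dt = 0: 0.876(1 - N*/418) = 0.0191·24.6, giving N* = 418·(1 - 0.537) = 194.
From dH/dt = 0: 0.00304·194 - 0.227 = 0.0129P*, so P* = 0.362/0.0129 = 28.1.

N* ≈ 194, H* ≈ 24.6, P* ≈ 28.1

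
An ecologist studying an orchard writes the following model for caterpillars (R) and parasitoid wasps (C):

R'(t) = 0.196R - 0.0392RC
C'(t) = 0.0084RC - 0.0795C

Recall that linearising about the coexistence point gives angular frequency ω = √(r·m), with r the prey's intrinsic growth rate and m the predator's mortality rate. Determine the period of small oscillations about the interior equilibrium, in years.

Here r = 0.196 and m = 0.0795, so r·m = 0.0156.
ω = √0.0156 = 0.125 per year, hence T = 2π/ω ≈ 50.3 years.

T ≈ 50.3 years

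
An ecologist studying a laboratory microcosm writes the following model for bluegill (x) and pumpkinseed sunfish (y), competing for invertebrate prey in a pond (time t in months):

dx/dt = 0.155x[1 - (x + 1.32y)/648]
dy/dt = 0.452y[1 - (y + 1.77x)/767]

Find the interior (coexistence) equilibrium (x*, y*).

x* ≈ 273, y* ≈ 284

Setting both brackets to zero gives the nullclines x + 1.32y = 648 and 1.77x + y = 767.
Substituting y = 767 - 1.77x into the first: x(1 - 1.32·1.77) = 648 - 1.32·767.
So x* = -364/-1.34 = 273, and then y* = 767 - 1.77·273 = 284.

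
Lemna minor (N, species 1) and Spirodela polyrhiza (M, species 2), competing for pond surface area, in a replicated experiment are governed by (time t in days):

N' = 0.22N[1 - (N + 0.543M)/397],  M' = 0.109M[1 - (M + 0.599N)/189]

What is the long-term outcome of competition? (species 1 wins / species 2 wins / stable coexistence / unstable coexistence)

species 1 excludes species 2

Compare the nullcline intercepts: K1/α12 = 397/0.543 = 731 > K2 = 189; K2/α21 = 189/0.599 = 316 < K1 = 397.
Since the inequalities point opposite ways, species 1 can invade but species 2 cannot.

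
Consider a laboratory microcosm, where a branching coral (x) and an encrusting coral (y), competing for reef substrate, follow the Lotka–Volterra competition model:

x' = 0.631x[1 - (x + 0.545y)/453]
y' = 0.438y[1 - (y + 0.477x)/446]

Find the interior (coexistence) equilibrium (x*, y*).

x* ≈ 284, y* ≈ 311

Setting both brackets to zero gives the nullclines x + 0.545y = 453 and 0.477x + y = 446.
Substituting y = 446 - 0.477x into the first: x(1 - 0.545·0.477) = 453 - 0.545·446.
So x* = 210/0.74 = 284, and then y* = 446 - 0.477·284 = 311.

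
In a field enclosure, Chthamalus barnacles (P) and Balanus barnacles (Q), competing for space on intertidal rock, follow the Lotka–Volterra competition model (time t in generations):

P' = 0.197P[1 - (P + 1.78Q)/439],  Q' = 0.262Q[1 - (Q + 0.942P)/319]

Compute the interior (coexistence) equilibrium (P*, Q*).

Setting both brackets to zero gives the nullclines P + 1.78Q = 439 and 0.942P + Q = 319.
Substituting Q = 319 - 0.942P into the first: P(1 - 1.78·0.942) = 439 - 1.78·319.
So P* = -129/-0.677 = 190, and then Q* = 319 - 0.942·190 = 140.

P* ≈ 190, Q* ≈ 140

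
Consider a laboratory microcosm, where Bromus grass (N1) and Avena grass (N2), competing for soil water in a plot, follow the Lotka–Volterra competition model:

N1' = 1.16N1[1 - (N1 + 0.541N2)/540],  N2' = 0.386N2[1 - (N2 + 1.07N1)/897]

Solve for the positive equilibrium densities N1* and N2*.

Setting both brackets to zero gives the nullclines N1 + 0.541N2 = 540 and 1.07N1 + N2 = 897.
Substituting N2 = 897 - 1.07N1 into the first: N1(1 - 0.541·1.07) = 540 - 0.541·897.
So N1* = 54.7/0.421 = 130, and then N2* = 897 - 1.07·130 = 758.

N1* ≈ 130, N2* ≈ 758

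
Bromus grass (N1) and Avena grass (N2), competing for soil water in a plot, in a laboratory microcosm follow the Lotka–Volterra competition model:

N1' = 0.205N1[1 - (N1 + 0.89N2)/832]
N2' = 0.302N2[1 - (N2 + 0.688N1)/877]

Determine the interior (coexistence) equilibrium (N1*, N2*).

N1* ≈ 133, N2* ≈ 786

Setting both brackets to zero gives the nullclines N1 + 0.89N2 = 832 and 0.688N1 + N2 = 877.
Substituting N2 = 877 - 0.688N1 into the first: N1(1 - 0.89·0.688) = 832 - 0.89·877.
So N1* = 51.5/0.388 = 133, and then N2* = 877 - 0.688·133 = 786.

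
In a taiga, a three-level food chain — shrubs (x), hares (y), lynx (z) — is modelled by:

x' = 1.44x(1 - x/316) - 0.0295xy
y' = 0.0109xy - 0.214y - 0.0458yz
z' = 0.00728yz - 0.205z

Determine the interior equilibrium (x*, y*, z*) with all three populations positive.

x* ≈ 134, y* ≈ 28.2, z* ≈ 27.1

From dz/dt = 0: 0.00728y* = 0.205, so y* = 28.2.
From dx/dt = 0: 1.44(1 - x*/316) = 0.0295·28.2, giving x* = 316·(1 - 0.577) = 134.
From dy/dt = 0: 0.0109·134 - 0.214 = 0.0458z*, so z* = 1.24/0.0458 = 27.1.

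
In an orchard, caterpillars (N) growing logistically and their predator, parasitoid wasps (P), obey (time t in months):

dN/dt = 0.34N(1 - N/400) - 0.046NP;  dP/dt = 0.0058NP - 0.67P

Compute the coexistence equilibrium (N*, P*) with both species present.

N* ≈ 116, P* ≈ 5.26

From dP/dt = 0 with P > 0: 0.0058N* = 0.67, so N* = 116.
Substitute into dN/dt = 0: 0.34(1 - 116/400) = 0.046P*.
The bracket is 0.711, giving P* = 0.242/0.046 = 5.26.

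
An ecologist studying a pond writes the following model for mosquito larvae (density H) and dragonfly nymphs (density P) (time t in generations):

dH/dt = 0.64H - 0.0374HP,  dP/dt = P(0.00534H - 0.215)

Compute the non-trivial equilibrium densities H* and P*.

H* ≈ 40.3, P* ≈ 17.1

Set dP/dt = 0 with P > 0: 0.00534H - 0.215 = 0, so H* = 0.215/0.00534 = 40.3.
Set dH/dt = 0 with H > 0: 0.64 - 0.0374P = 0, so P* = 0.64/0.0374 = 17.1.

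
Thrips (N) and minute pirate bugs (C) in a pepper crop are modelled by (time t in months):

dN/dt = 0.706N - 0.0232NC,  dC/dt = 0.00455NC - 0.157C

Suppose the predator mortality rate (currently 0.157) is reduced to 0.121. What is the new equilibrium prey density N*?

At the interior fixed point, setting dC/dt = 0 with C > 0 fixes N* = (predator death rate)/(NC coefficient) — independent of the other coefficients.
With the change, N* = 0.121/0.00455 = 26.6; it falls from 34.5.

N* ≈ 26.6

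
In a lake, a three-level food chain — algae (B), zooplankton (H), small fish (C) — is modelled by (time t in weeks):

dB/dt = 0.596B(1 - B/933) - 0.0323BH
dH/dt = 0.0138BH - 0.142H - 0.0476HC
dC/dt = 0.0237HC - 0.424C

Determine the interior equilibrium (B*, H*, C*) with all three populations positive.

From dC/dt = 0: 0.0237H* = 0.424, so H* = 17.9.
From dB/dt = 0: 0.596(1 - B*/933) = 0.0323·17.9, giving B* = 933·(1 - 0.97) = 28.4.
From dH/dt = 0: 0.0138·28.4 - 0.142 = 0.0476C*, so C* = 0.25/0.0476 = 5.25.

B* ≈ 28.4, H* ≈ 17.9, C* ≈ 5.25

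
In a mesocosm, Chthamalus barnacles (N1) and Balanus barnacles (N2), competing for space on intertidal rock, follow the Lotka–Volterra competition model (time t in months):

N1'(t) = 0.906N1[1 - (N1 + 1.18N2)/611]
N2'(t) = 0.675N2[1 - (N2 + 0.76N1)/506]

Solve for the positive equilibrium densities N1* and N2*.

N1* ≈ 135, N2* ≈ 403

Setting both brackets to zero gives the nullclines N1 + 1.18N2 = 611 and 0.76N1 + N2 = 506.
Substituting N2 = 506 - 0.76N1 into the first: N1(1 - 1.18·0.76) = 611 - 1.18·506.
So N1* = 13.9/0.103 = 135, and then N2* = 506 - 0.76·135 = 403.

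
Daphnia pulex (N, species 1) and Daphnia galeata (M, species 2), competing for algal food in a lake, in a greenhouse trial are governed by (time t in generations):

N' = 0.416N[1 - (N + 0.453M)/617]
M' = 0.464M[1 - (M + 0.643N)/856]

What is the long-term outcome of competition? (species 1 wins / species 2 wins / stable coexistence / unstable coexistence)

stable coexistence

Compare the nullcline intercepts: K1/α12 = 617/0.453 = 1360 > K2 = 856; K2/α21 = 856/0.643 = 1330 > K1 = 617.
Since both inequalities hold, each species can invade when rare, so the interior equilibrium is stable.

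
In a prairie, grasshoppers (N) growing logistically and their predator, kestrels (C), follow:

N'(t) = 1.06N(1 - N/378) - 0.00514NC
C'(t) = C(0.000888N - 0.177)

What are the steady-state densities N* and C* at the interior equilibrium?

From dC/dt = 0 with C > 0: 0.000888N* = 0.177, so N* = 199.
Substitute into dN/dt = 0: 1.06(1 - 199/378) = 0.00514C*.
The bracket is 0.473, giving C* = 0.501/0.00514 = 97.5.

N* ≈ 199, C* ≈ 97.5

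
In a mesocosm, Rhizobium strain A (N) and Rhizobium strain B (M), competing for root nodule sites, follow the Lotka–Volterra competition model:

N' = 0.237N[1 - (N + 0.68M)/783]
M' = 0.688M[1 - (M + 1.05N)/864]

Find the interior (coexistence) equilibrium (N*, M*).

N* ≈ 683, M* ≈ 146

Setting both brackets to zero gives the nullclines N + 0.68M = 783 and 1.05N + M = 864.
Substituting M = 864 - 1.05N into the first: N(1 - 0.68·1.05) = 783 - 0.68·864.
So N* = 195/0.286 = 683, and then M* = 864 - 1.05·683 = 146.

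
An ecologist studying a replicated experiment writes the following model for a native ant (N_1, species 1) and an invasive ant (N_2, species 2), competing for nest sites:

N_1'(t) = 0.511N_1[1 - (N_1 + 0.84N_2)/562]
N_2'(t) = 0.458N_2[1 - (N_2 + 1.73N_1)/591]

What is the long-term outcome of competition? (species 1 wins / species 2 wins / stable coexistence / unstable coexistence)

Compare the nullcline intercepts: K1/α12 = 562/0.84 = 669 > K2 = 591; K2/α21 = 591/1.73 = 342 < K1 = 562.
Since the inequalities point opposite ways, species 1 can invade but species 2 cannot.

species 1 excludes species 2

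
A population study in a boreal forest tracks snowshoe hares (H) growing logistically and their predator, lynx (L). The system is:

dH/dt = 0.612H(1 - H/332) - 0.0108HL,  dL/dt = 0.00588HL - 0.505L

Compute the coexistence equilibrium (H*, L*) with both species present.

From dL/dt = 0 with L > 0: 0.00588H* = 0.505, so H* = 85.9.
Substitute into dH/dt = 0: 0.612(1 - 85.9/332) = 0.0108L*.
The bracket is 0.741, giving L* = 0.454/0.0108 = 42.

H* ≈ 85.9, L* ≈ 42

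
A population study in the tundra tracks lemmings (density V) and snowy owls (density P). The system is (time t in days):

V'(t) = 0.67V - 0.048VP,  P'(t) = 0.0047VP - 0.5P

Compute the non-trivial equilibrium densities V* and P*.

Set dP/dt = 0 with P > 0: 0.0047V - 0.5 = 0, so V* = 0.5/0.0047 = 106.
Set dV/dt = 0 with V > 0: 0.67 - 0.048P = 0, so P* = 0.67/0.048 = 14.

V* ≈ 106, P* ≈ 14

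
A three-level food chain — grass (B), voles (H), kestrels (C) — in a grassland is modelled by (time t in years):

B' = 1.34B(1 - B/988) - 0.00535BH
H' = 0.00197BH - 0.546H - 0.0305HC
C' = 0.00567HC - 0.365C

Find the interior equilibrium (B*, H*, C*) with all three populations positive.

From dC/dt = 0: 0.00567H* = 0.365, so H* = 64.4.
From dB/dt = 0: 1.34(1 - B*/988) = 0.00535·64.4, giving B* = 988·(1 - 0.257) = 734.
From dH/dt = 0: 0.00197·734 - 0.546 = 0.0305C*, so C* = 0.9/0.0305 = 29.5.

B* ≈ 734, H* ≈ 64.4, C* ≈ 29.5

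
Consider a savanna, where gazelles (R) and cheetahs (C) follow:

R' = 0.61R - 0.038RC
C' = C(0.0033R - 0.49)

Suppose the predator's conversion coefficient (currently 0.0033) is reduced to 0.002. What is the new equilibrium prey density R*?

R* ≈ 245

At the interior fixed point, setting dC/dt = 0 with C > 0 fixes R* = (predator death rate)/(RC coefficient) — independent of the other coefficients.
With the change, R* = 0.49/0.002 = 245; it rises from 148.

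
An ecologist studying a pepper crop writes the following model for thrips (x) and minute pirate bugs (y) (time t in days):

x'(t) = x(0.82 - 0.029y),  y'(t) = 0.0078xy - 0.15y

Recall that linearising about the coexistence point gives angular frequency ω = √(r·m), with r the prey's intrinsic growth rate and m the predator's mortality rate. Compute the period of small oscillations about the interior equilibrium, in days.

Here r = 0.82 and m = 0.15, so r·m = 0.123.
ω = √0.123 = 0.351 per day, hence T = 2π/ω ≈ 17.9 days.

T ≈ 17.9 days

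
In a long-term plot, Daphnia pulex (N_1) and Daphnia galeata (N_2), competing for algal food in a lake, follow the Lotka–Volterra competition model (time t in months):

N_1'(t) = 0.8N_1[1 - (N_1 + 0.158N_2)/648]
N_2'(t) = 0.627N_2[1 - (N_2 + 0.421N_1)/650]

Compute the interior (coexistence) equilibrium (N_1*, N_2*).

N_1* ≈ 584, N_2* ≈ 404

Setting both brackets to zero gives the nullclines N_1 + 0.158N_2 = 648 and 0.421N_1 + N_2 = 650.
Substituting N_2 = 650 - 0.421N_1 into the first: N_1(1 - 0.158·0.421) = 648 - 0.158·650.
So N_1* = 545/0.933 = 584, and then N_2* = 650 - 0.421·584 = 404.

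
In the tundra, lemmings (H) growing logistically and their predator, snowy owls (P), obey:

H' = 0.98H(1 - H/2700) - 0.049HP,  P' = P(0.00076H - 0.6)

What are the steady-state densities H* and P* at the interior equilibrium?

From dP/dt = 0 with P > 0: 0.00076H* = 0.6, so H* = 789.
Substitute into dH/dt = 0: 0.98(1 - 789/2700) = 0.049P*.
The bracket is 0.708, giving P* = 0.693/0.049 = 14.2.

H* ≈ 789, P* ≈ 14.2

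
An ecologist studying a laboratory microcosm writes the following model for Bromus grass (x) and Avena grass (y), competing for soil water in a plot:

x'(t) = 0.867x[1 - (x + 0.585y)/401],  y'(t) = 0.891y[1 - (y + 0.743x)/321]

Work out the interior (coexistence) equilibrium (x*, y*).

Setting both brackets to zero gives the nullclines x + 0.585y = 401 and 0.743x + y = 321.
Substituting y = 321 - 0.743x into the first: x(1 - 0.585·0.743) = 401 - 0.585·321.
So x* = 213/0.565 = 377, and then y* = 321 - 0.743·377 = 40.8.

x* ≈ 377, y* ≈ 40.8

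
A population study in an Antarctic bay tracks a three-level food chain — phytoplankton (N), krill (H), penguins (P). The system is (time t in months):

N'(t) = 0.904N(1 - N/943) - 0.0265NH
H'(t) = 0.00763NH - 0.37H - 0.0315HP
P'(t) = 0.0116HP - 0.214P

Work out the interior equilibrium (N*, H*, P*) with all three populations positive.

N* ≈ 433, H* ≈ 18.4, P* ≈ 93.1

From dP/dt = 0: 0.0116H* = 0.214, so H* = 18.4.
From dN/dt = 0: 0.904(1 - N*/943) = 0.0265·18.4, giving N* = 943·(1 - 0.541) = 433.
From dH/dt = 0: 0.00763·433 - 0.37 = 0.0315P*, so P* = 2.93/0.0315 = 93.1.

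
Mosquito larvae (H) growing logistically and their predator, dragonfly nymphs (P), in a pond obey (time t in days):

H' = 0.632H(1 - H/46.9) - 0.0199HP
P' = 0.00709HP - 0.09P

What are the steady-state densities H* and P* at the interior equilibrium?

H* ≈ 12.7, P* ≈ 23.2

From dP/dt = 0 with P > 0: 0.00709H* = 0.09, so H* = 12.7.
Substitute into dH/dt = 0: 0.632(1 - 12.7/46.9) = 0.0199P*.
The bracket is 0.729, giving P* = 0.461/0.0199 = 23.2.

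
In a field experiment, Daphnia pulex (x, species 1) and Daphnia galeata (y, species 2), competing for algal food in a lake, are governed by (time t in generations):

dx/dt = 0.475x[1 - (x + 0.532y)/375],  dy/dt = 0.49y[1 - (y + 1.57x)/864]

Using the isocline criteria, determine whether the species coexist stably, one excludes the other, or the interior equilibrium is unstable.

Compare the nullcline intercepts: K1/α12 = 375/0.532 = 705 < K2 = 864; K2/α21 = 864/1.57 = 550 > K1 = 375.
Since the inequalities point opposite ways, species 2 can invade but species 1 cannot.

species 2 excludes species 1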